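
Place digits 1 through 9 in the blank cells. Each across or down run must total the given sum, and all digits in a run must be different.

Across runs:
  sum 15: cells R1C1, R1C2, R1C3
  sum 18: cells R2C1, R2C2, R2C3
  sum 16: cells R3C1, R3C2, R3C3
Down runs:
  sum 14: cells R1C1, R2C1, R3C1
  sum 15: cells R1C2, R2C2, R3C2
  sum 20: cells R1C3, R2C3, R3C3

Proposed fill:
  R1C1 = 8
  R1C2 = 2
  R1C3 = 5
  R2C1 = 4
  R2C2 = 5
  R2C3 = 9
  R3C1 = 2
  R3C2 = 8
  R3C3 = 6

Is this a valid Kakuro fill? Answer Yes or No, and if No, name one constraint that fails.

Yes

Across: 8+2+5=15; 4+5+9=18; 2+8+6=16. Down: 8+4+2=14; 2+5+8=15; 5+9+6=20. No digit repeats within any run.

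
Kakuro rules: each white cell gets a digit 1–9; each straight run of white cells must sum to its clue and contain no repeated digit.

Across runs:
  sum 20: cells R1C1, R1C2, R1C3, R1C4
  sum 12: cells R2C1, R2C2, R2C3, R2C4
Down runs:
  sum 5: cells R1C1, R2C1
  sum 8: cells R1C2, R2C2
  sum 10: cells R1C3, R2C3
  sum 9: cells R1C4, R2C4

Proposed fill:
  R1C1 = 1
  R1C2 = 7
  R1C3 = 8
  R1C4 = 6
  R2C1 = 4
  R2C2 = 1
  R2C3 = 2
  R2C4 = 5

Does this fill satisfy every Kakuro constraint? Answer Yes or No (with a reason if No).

No — the across run R1C1–R1C4 sums to 22, not 20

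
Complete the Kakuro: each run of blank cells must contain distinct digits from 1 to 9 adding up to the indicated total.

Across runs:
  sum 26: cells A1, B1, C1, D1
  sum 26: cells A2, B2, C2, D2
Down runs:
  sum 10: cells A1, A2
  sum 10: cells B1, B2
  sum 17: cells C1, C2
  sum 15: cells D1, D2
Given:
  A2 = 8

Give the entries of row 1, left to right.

2 7 8 9

17 in 2 cells must be {8,9}.
A1 = 10 − 8 = 2 completes the 10 down.
C2 = 9: the only remaining digit allowed by both the 26 across and the 17 down.
C1 = 17 − 9 = 8 completes the 17 down.
No cell is forced outright now. D2 can only be 6 or 7 (the digits allowed by both its 26 across and its 15 down). If D2 = 7: then D1 would have to be in {7,9} for the 26 across but in {8} for the 15 down — contradiction. So D2 = 6.
D1 = 15 − 6 = 9 completes the 15 down.
B2 = 26 − 23 = 3 completes the 26 across.
B1 = 26 − 19 = 7 completes the 26 across.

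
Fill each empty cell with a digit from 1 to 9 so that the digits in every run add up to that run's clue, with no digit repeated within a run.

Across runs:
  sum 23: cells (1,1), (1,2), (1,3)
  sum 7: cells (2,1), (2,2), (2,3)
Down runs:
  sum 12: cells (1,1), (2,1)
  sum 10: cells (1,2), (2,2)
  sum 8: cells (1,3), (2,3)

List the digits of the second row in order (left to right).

4 1 2

23 in 3 cells must be {6,8,9}; 7 in 3 cells must be {1,2,4}.
The 23 across and the 8 down share only 6, so (1,3) = 6.
The 7 across and the 12 down share only 4, so (2,1) = 4.
(2,3) = 8 − 6 = 2 completes the 8 down.
(1,1) = 12 − 4 = 8 completes the 12 down.
(1,2) = 23 − 14 = 9 completes the 23 across.
(2,2) = 7 − 6 = 1 completes the 7 across.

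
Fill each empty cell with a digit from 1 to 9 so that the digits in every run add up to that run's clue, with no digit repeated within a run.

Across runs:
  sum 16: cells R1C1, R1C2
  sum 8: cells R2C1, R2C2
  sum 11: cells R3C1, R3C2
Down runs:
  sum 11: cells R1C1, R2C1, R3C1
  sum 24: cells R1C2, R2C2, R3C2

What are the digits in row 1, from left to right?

16 in 2 cells must be {7,9}; 24 in 3 cells must be {7,8,9}.
The 16 across and the 11 down share only 7, so R1C1 = 7.
R1C2 = 16 − 7 = 9 completes the 16 across.
Given what's placed, R2C2 must be 7 to fit the 8 across and 24 down.
R3C1 = 3: the only remaining digit allowed by both the 11 across and the 11 down.
R3C2 = 11 − 3 = 8 completes the 11 across.
R2C1 = 8 − 7 = 1 completes the 8 across.

7 9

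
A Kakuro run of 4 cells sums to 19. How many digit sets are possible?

11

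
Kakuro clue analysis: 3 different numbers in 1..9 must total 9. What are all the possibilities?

{1,2,6}; {1,3,5}; {2,3,4}

3 distinct digits from 1–9 sum between 6 and 24.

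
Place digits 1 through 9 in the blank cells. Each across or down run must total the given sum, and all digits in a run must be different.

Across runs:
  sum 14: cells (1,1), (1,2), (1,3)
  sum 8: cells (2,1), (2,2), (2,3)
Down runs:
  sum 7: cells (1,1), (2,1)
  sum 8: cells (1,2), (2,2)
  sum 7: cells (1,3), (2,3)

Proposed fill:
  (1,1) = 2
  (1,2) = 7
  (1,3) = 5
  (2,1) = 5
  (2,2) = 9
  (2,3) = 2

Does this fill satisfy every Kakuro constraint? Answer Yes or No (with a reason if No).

No — the down run (1,2)–(2,2) sums to 16, not 8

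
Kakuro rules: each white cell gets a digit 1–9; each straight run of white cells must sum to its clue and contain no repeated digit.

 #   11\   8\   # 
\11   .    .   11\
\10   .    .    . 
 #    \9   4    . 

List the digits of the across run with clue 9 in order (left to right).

R1C2 = 3: the only remaining digit allowed by both the 11 across and the 8 down.
R2C2 = 8 − 7 = 1 completes the 8 down.
R3C3 = 9 − 4 = 5 completes the 9 across.
R1C1 = 11 − 3 = 8 completes the 11 across.
R2C1 = 11 − 8 = 3 completes the 11 down.
R2C3 = 10 − 4 = 6 completes the 10 across.

4 5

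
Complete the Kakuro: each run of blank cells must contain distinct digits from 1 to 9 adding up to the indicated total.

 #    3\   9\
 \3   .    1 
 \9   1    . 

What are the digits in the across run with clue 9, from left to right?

1 8

3 in 2 cells must be {1,2}.
R1C1 = 3 − 1 = 2 completes the 3 across.
R2C2 = 9 − 1 = 8 completes the 9 across.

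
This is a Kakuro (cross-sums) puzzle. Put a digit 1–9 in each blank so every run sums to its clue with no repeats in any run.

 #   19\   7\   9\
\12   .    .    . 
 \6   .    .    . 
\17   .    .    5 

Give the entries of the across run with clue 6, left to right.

6 in 3 cells must be {1,2,3}; 7 in 3 cells must be {1,2,4}.
R3C2 = 4: the only remaining digit allowed by both the 17 across and the 7 down.
R3C1 = 17 − 9 = 8 completes the 17 across.
Given what's placed, R2C1 must be 2 to fit the 6 across and 19 down.
R2C2 = 1: the only remaining digit allowed by both the 6 across and the 7 down.
R2C3 = 6 − 3 = 3 completes the 6 across.

2 1 3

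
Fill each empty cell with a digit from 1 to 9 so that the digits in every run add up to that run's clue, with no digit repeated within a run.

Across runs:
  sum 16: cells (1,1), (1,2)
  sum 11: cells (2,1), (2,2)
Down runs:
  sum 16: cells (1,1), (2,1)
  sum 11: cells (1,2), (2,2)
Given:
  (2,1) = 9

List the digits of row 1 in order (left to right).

7 9

16 in 2 cells must be {7,9}.
(1,1) = 16 − 9 = 7 completes the 16 down.
(1,2) = 16 − 7 = 9 completes the 16 across.
(2,2) = 11 − 9 = 2 completes the 11 across.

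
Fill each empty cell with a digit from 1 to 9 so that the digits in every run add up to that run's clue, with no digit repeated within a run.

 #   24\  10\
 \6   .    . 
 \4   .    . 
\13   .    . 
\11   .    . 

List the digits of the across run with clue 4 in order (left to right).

3 1

4 in 2 cells must be {1,3}; 10 in 4 cells must be {1,2,3,4}.
Only 4 fits R3C2 under both its across sum 13 and down sum 10.
R3C1 = 13 − 4 = 9 completes the 13 across.
Nothing is forced directly, so branch on R2C1, whose candidates are 1 or 3. If R2C1 = 1: then R1C1 would have to be in {1,2,4,5} for the 6 across but in {6,8} for the 24 down — contradiction. So R2C1 = 3.
R2C2 = 4 − 3 = 1 completes the 4 across.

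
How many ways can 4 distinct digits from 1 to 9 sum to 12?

4 distinct digits from 1–9 sum between 10 and 30.
Enumerating: {1,2,3,6}, {1,2,4,5}.

2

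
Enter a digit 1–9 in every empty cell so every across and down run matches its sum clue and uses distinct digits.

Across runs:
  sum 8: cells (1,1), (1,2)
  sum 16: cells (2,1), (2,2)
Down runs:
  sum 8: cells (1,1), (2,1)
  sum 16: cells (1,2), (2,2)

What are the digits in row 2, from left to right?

7 9

16 in 2 cells must be {7,9}.
The 8 across and the 16 down share only 7, so (1,2) = 7.
The 16 across and the 8 down share only 7, so (2,1) = 7.
(2,2) = 16 − 7 = 9 completes the 16 across.
(1,1) = 8 − 7 = 1 completes the 8 across.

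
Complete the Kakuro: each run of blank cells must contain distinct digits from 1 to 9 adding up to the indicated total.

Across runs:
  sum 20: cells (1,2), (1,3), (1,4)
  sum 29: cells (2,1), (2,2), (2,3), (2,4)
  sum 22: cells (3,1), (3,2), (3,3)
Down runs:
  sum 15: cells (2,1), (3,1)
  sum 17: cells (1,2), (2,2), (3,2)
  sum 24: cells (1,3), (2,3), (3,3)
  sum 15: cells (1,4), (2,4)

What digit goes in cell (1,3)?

9

29 in 4 cells must be {5,7,8,9}; 24 in 3 cells must be {7,8,9}.
Nothing is forced directly, so branch on (2,1), whose candidates are 7 or 8 or 9. If (2,1) = 7: that forces (3,1) = 8, (3,3) = 9, (2,3) = 8, (2,4) = 9, (3,2) = 5 (and 1 more), after which (1,4) would have to be in {4,5,8,9} for the 20 across but in {6} for the 15 down — contradiction. If (2,1) = 8: that forces (3,1) = 7, (3,3) = 9, (2,3) = 7, (2,4) = 9, (3,2) = 6 (and 1 more), after which (1,4) would have to be in {3,5,7,9} for the 20 across but in {6} for the 15 down — contradiction. So (2,1) = 9.
(3,1) = 15 − 9 = 6 completes the 15 down.
Nothing is forced directly, so branch on (3,2), whose candidates are 7 or 9. If (3,2) = 7: that forces (2,2) = 8, (2,3) = 7, after which (2,4) would have to be in {5} for the 29 across but in {6,7,8,9} for the 15 down — contradiction. So (3,2) = 9.
(3,3) = 22 − 15 = 7 completes the 22 across.
(2,3) = 8: the only remaining digit allowed by both the 29 across and the 24 down.
Given what's placed, (2,4) must be 7 to fit the 29 across and 15 down.
(1,3) = 24 − 15 = 9 completes the 24 down.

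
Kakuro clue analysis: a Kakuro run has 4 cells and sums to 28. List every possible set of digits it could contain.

4 distinct digits from 1–9 sum between 10 and 30.

{4,7,8,9}; {5,6,8,9}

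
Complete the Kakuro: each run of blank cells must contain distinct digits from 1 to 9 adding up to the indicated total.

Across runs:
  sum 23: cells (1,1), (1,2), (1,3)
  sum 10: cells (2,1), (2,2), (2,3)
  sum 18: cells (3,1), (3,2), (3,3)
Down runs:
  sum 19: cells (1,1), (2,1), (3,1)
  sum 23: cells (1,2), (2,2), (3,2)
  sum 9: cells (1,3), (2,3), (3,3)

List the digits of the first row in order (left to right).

23 in 3 cells must be {6,8,9}.
Only 6 fits (1,3) under both its across sum 23 and down sum 9.
Only 6 fits (2,2) under both its across sum 10 and down sum 23.
(2,3) = 1: the only remaining digit allowed by both the 10 across and the 9 down.
(3,3) = 9 − 7 = 2 completes the 9 down.
(2,1) = 10 − 7 = 3 completes the 10 across.
Given what's placed, (3,2) must be 9 to fit the 18 across and 23 down.
(1,1) = 9: the only remaining digit allowed by both the 23 across and the 19 down.
(1,2) = 23 − 15 = 8 completes the 23 across.

9 8 6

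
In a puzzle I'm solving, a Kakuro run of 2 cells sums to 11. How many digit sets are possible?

4

2 distinct digits from 1–9 sum between 3 and 17.
Enumerating: {2,9}, {3,8}, {4,7}, {5,6}.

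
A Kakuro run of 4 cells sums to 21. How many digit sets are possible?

11

4 distinct digits from 1–9 sum between 10 and 30.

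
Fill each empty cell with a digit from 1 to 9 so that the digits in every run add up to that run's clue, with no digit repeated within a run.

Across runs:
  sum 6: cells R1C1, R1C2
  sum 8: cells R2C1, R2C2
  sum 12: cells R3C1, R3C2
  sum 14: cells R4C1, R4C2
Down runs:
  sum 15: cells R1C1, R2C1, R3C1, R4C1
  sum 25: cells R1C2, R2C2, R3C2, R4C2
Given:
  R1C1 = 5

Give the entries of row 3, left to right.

3 9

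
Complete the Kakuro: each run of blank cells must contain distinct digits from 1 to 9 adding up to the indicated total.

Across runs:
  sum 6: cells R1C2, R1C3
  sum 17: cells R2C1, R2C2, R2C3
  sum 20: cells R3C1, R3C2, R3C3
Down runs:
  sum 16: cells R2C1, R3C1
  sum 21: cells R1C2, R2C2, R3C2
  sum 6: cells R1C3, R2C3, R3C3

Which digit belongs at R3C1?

9

16 in 2 cells must be {7,9}; 6 in 3 cells must be {1,2,3}.
Only 3 fits R3C3 under both its across sum 20 and down sum 6.
Given what's placed, R3C1 must be 9 to fit the 20 across and 16 down.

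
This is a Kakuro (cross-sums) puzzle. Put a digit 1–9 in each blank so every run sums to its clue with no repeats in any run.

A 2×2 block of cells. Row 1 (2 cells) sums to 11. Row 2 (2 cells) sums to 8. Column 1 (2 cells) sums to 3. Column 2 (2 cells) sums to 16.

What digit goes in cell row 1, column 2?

3 in 2 cells must be {1,2}; 16 in 2 cells must be {7,9}.
The 11 across and the 3 down share only 2, so (1,1) = 2.
(1,2) = 11 − 2 = 9 completes the 11 across.
(2,1) = 3 − 2 = 1 completes the 3 down.
(2,2) = 8 − 1 = 7 completes the 8 across.

9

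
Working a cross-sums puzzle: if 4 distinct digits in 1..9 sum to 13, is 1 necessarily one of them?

Every partition of 13 into 4 distinct digits includes 1: {1,2,3,7}, {1,2,4,6}, {1,3,4,5}.

Yes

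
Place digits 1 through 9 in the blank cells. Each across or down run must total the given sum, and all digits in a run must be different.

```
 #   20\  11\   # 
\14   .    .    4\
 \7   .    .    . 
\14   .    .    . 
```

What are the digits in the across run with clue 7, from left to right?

4 2 1

7 in 3 cells must be {1,2,4}; 4 in 2 cells must be {1,3}.
Only 4 fits R2C1 under both its across sum 7 and down sum 20.
Given what's placed, R2C3 must be 1 to fit the 7 across and 4 down.
R3C3 = 4 − 1 = 3 completes the 4 down.
R1C1 = 9: the only remaining digit allowed by both the 14 across and the 20 down.
R1C2 = 14 − 9 = 5 completes the 14 across.
R2C2 = 7 − 5 = 2 completes the 7 across.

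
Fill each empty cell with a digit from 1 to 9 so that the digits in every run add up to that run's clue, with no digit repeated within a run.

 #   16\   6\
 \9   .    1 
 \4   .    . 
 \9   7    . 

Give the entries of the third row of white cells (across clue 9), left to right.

4 in 2 cells must be {1,3}; 6 in 3 cells must be {1,2,3}.
R1C1 = 9 − 1 = 8 completes the 9 across.
R2C1 = 16 − 15 = 1 completes the 16 down.
R2C2 = 4 − 1 = 3 completes the 4 across.
R3C2 = 9 − 7 = 2 completes the 9 across.

7 2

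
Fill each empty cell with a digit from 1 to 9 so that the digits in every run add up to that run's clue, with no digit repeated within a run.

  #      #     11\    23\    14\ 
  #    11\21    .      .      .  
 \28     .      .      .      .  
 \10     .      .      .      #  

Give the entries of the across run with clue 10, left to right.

3 1 6

23 in 3 cells must be {6,8,9}.
Only 6 fits R3C3 under both its across sum 10 and down sum 23.
Given what's placed, R3C1 must be 3 to fit the 10 across and 11 down.
R3C2 = 10 − 9 = 1 completes the 10 across.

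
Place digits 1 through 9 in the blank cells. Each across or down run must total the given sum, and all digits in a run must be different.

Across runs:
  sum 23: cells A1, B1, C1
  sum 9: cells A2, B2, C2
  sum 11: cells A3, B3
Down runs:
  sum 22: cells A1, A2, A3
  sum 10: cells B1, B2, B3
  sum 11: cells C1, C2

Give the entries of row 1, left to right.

23 in 3 cells must be {6,8,9}.
Only 6 fits B1 under both its across sum 23 and down sum 10.
Given what's placed, B3 must be 3 to fit the 11 across and 10 down.
B2 = 10 − 9 = 1 completes the 10 down.
A3 = 11 − 3 = 8 completes the 11 across.
A1 = 9: the only remaining digit allowed by both the 23 across and the 22 down.
C1 = 23 − 15 = 8 completes the 23 across.

9 6 8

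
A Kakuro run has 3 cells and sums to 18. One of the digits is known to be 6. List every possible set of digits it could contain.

{3,6,9}; {4,6,8}; {5,6,7}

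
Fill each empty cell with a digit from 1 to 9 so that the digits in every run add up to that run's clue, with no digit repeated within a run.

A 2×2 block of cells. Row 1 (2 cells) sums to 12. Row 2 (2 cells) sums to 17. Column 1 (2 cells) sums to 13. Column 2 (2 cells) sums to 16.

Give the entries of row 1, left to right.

5 7

17 in 2 cells must be {8,9}; 16 in 2 cells must be {7,9}.
The 17 across and the 16 down share only 9, so (2,2) = 9.
(1,2) = 16 − 9 = 7 completes the 16 down.
(2,1) = 17 − 9 = 8 completes the 17 across.
(1,1) = 12 − 7 = 5 completes the 12 across.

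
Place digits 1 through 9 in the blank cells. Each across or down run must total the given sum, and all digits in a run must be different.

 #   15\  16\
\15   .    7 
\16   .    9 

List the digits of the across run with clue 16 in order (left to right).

16 in 2 cells must be {7,9}.
R1C1 = 15 − 7 = 8 completes the 15 across.
R2C1 = 16 − 9 = 7 completes the 16 across.

7, 9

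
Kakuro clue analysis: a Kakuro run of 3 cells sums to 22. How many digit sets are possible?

3 distinct digits from 1–9 sum between 6 and 24.
Enumerating: {5,8,9}, {6,7,9}.

2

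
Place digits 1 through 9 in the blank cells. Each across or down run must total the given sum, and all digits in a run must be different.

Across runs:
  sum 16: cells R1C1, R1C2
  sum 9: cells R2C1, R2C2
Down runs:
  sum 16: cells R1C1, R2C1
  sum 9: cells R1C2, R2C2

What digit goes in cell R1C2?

7

16 in 2 cells must be {7,9}.
The 16 across and the 9 down share only 7, so R1C2 = 7.
The 9 across and the 16 down share only 7, so R2C1 = 7.
R2C2 = 9 − 7 = 2 completes the 9 across.
R1C1 = 16 − 7 = 9 completes the 16 across.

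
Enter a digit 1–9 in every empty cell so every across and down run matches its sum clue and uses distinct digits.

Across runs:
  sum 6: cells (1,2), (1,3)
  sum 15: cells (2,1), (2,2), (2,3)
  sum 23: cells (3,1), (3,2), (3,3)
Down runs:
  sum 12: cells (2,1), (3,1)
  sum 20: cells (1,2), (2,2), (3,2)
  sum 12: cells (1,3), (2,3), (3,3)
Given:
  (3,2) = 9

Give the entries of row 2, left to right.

23 in 3 cells must be {6,8,9}.
(3,1) = 8: the only remaining digit allowed by both the 23 across and the 12 down.
(3,3) = 23 − 17 = 6 completes the 23 across.
(2,1) = 12 − 8 = 4 completes the 12 down.
Nothing is forced directly, so branch on (1,2), whose candidates are 4 or 5. If (1,2) = 4: that forces (1,3) = 2, after which (2,2) would have to be in {2,3,5,6,8,9} for the 15 across but in {7} for the 20 down — contradiction. So (1,2) = 5.
(1,3) = 6 − 5 = 1 completes the 6 across.
(2,2) = 20 − 14 = 6 completes the 20 down.
(2,3) = 15 − 10 = 5 completes the 15 across.

4, 6, 5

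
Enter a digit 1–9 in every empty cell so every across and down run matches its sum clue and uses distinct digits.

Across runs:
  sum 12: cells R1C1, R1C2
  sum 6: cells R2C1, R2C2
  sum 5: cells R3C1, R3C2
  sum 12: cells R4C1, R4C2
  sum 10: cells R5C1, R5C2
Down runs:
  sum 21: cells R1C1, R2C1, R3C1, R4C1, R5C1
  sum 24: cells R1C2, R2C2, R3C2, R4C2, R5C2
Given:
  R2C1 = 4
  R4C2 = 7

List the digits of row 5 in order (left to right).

2 8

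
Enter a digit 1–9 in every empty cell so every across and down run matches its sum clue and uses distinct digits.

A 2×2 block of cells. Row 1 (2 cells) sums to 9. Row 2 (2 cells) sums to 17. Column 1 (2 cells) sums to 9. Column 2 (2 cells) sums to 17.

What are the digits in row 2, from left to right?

8 9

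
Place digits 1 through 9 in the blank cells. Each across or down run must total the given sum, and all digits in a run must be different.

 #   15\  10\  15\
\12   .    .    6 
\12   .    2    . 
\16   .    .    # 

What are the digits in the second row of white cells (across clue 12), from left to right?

1 2 9

16 in 2 cells must be {7,9}.
R2C3 = 15 − 6 = 9 completes the 15 down.
Given what's placed, R3C2 must be 7 to fit the 16 across and 10 down.
R1C2 = 10 − 9 = 1 completes the 10 down.
R2C1 = 12 − 11 = 1 completes the 12 across.
R3C1 = 16 − 7 = 9 completes the 16 across.
R1C1 = 12 − 7 = 5 completes the 12 across.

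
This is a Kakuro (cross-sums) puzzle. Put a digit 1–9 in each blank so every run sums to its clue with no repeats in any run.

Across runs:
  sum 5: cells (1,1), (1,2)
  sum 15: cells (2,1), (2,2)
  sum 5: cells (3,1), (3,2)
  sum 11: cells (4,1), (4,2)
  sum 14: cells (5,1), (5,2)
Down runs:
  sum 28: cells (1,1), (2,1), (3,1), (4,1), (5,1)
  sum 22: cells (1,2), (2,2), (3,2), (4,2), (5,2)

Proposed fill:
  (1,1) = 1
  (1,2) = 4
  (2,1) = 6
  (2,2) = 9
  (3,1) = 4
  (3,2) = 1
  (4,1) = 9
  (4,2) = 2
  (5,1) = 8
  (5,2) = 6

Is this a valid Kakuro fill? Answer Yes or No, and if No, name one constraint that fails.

Yes

Across: 1+4=5; 6+9=15; 4+1=5; 9+2=11; 8+6=14. Down: 1+6+4+9+8=28; 4+9+1+2+6=22. No digit repeats within any run.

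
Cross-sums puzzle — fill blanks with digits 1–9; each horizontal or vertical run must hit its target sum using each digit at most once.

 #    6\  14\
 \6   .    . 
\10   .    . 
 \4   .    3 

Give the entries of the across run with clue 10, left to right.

4 in 2 cells must be {1,3}; 6 in 3 cells must be {1,2,3}.
R3C1 = 4 − 3 = 1 completes the 4 across.
R1C1 = 2: the only remaining digit allowed by both the 6 across and the 6 down.
R1C2 = 6 − 2 = 4 completes the 6 across.
R2C1 = 6 − 3 = 3 completes the 6 down.
R2C2 = 10 − 3 = 7 completes the 10 across.

3 7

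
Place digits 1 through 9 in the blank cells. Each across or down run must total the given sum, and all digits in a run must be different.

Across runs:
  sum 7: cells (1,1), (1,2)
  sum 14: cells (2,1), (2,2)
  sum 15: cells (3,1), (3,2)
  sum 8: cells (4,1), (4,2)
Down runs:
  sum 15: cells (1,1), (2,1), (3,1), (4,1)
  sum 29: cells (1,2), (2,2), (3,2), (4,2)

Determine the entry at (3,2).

29 in 4 cells must be {5,7,8,9}.
Only 5 fits (1,2) under both its across sum 7 and down sum 29.
Given what's placed, (4,2) must be 7 to fit the 8 across and 29 down.
(1,1) = 7 − 5 = 2 completes the 7 across.
(4,1) = 8 − 7 = 1 completes the 8 across.
No cell is forced outright now. (2,2) can only be 8 or 9 (the digits allowed by both its 14 across and its 29 down). If (2,2) = 8: then (2,1) would have to be in {6} for the 14 across but in {3,4,5,7,8,9} for the 15 down — contradiction. So (2,2) = 9.
(2,1) = 14 − 9 = 5 completes the 14 across.
(3,1) = 15 − 8 = 7 completes the 15 down.
(3,2) = 15 − 7 = 8 completes the 15 across.

8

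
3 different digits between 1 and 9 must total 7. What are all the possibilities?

{1,2,4}

3 distinct digits from 1–9 sum between 6 and 24.
Only one set works: {1,2,4}.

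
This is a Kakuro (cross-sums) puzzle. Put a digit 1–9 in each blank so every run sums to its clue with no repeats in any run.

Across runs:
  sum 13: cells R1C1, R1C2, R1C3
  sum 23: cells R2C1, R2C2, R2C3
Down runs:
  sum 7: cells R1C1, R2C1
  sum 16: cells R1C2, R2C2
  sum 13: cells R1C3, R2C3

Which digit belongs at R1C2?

23 in 3 cells must be {6,8,9}; 16 in 2 cells must be {7,9}.
The 23 across and the 7 down share only 6, so R2C1 = 6.
Given what's placed, R2C2 must be 9 to fit the 23 across and 16 down.
R2C3 = 23 − 15 = 8 completes the 23 across.
R1C1 = 7 − 6 = 1 completes the 7 down.
R1C2 = 16 − 9 = 7 completes the 16 down.
R1C3 = 13 − 8 = 5 completes the 13 across.

7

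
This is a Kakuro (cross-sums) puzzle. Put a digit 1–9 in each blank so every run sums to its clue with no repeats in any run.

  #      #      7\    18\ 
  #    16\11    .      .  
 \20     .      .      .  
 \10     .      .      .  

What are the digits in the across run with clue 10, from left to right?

16 in 2 cells must be {7,9}; 7 in 3 cells must be {1,2,4}.
Only 4 fits R2C2 under both its across sum 20 and down sum 7.
The 10 across and the 16 down share only 7, so R3C1 = 7.
R1C2 = 2: the only remaining digit allowed by both the 11 across and the 7 down.
R1C3 = 11 − 2 = 9 completes the 11 across.
R2C1 = 16 − 7 = 9 completes the 16 down.
R2C3 = 20 − 13 = 7 completes the 20 across.
R3C2 = 7 − 6 = 1 completes the 7 down.
R3C3 = 10 − 8 = 2 completes the 10 across.

7 1 2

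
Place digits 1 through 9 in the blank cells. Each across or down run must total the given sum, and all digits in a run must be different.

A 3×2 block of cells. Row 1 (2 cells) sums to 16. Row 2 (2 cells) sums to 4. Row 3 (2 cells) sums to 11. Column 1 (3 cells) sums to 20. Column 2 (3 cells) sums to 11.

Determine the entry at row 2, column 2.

16 in 2 cells must be {7,9}; 4 in 2 cells must be {1,3}.
The 16 across and the 11 down share only 7, so (1,2) = 7.
The 4 across and the 20 down share only 3, so (2,1) = 3.
(2,2) = 4 − 3 = 1 completes the 4 across.
(3,2) = 11 − 8 = 3 completes the 11 down.
(1,1) = 16 − 7 = 9 completes the 16 across.
(3,1) = 11 − 3 = 8 completes the 11 across.

1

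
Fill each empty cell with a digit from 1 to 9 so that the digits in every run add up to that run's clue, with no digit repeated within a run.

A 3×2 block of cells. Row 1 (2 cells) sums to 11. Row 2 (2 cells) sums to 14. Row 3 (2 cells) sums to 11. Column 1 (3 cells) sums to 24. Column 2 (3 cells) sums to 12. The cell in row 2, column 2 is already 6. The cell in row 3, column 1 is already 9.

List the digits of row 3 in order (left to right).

9, 2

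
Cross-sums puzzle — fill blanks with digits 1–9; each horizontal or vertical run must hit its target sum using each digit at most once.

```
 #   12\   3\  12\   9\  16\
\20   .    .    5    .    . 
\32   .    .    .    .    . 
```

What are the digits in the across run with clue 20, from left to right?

4 1 5 3 7

3 in 2 cells must be {1,2}; 16 in 2 cells must be {7,9}.
The 32 across and the 3 down share only 2, so R2C2 = 2.
R2C3 = 12 − 5 = 7 completes the 12 down.
Given what's placed, R2C5 must be 9 to fit the 32 across and 16 down.
R1C2 = 3 − 2 = 1 completes the 3 down.
R1C5 = 16 − 9 = 7 completes the 16 down.
Given what's placed, R2C1 must be 8 to fit the 32 across and 12 down.
R2C4 = 32 − 26 = 6 completes the 32 across.
R1C1 = 12 − 8 = 4 completes the 12 down.
R1C4 = 20 − 17 = 3 completes the 20 across.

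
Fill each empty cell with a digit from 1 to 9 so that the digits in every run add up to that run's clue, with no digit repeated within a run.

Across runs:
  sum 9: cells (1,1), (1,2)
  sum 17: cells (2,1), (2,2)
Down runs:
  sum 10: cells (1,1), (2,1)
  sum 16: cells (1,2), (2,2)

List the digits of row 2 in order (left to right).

8 9

17 in 2 cells must be {8,9}; 16 in 2 cells must be {7,9}.
The 9 across and the 16 down share only 7, so (1,2) = 7.
(2,2) = 16 − 7 = 9 completes the 16 down.
(1,1) = 9 − 7 = 2 completes the 9 across.
(2,1) = 17 − 9 = 8 completes the 17 across.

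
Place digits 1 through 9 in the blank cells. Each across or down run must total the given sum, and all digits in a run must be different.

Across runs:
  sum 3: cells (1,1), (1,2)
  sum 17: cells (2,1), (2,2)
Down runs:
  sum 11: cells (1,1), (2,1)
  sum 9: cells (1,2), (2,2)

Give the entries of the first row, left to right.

3 in 2 cells must be {1,2}; 17 in 2 cells must be {8,9}.
The 3 across and the 11 down share only 2, so (1,1) = 2.
(1,2) = 3 − 2 = 1 completes the 3 across.
(2,1) = 11 − 2 = 9 completes the 11 down.
(2,2) = 17 − 9 = 8 completes the 17 across.

2 1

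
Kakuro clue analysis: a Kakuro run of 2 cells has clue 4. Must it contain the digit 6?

The only way to make 4 from 2 distinct digits is {1,3}, which does not contain 6.

No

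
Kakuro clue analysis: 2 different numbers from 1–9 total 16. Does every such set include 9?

Yes

The only way to make 16 from 2 distinct digits is {7,9}, which contains 9.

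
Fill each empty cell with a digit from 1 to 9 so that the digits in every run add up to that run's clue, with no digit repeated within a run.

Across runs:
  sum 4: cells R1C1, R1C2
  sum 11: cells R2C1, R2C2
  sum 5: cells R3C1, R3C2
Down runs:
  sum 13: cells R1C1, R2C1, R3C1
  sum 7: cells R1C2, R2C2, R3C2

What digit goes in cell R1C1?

4 in 2 cells must be {1,3}; 7 in 3 cells must be {1,2,4}.
The 4 across and the 7 down share only 1, so R1C2 = 1.
R1C1 = 4 − 1 = 3 completes the 4 across.
Nothing is forced directly, so branch on R2C2, whose candidates are 2 or 4. If R2C2 = 4: then R2C1 would have to be in {7} for the 11 across but in {1,2,4,6,8,9} for the 13 down — contradiction. So R2C2 = 2.
R2C1 = 11 − 2 = 9 completes the 11 across.
R3C1 = 13 − 12 = 1 completes the 13 down.
R3C2 = 5 − 1 = 4 completes the 5 across.

3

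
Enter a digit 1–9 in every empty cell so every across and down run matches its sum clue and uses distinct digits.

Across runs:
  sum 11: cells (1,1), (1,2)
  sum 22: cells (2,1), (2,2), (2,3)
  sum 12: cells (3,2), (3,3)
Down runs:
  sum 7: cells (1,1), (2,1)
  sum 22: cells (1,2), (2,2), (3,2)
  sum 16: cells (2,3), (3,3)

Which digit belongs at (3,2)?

16 in 2 cells must be {7,9}.
Nothing is forced directly, so branch on (2,1), whose candidates are 5 or 6. If (2,1) = 6: then (1,1) would have to be in {2,3,4,5,6,7,8,9} for the 11 across but in {1} for the 7 down — contradiction. So (2,1) = 5.
(1,1) = 7 − 5 = 2 completes the 7 down.
(1,2) = 11 − 2 = 9 completes the 11 across.
(2,2) = 8: the only remaining digit allowed by both the 22 across and the 22 down.
(2,3) = 22 − 13 = 9 completes the 22 across.
(3,2) = 22 − 17 = 5 completes the 22 down.
(3,3) = 12 − 5 = 7 completes the 12 across.

5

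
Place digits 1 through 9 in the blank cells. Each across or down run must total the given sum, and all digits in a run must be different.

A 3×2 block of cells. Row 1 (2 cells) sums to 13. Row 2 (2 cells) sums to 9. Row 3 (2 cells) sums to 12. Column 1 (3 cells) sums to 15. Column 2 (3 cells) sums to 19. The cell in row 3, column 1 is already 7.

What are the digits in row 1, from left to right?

5, 8

(3,2) = 12 − 7 = 5 completes the 12 across.
No cell is forced outright now. (1,1) can only be 5 or 6 (the digits allowed by both its 13 across and its 15 down). If (1,1) = 6: then (1,2) would have to be in {7} for the 13 across but in {6,8} for the 19 down — contradiction. So (1,1) = 5.
(1,2) = 13 − 5 = 8 completes the 13 across.
(2,1) = 15 − 12 = 3 completes the 15 down.
(2,2) = 9 − 3 = 6 completes the 9 across.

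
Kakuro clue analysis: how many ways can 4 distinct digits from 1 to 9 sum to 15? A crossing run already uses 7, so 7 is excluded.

4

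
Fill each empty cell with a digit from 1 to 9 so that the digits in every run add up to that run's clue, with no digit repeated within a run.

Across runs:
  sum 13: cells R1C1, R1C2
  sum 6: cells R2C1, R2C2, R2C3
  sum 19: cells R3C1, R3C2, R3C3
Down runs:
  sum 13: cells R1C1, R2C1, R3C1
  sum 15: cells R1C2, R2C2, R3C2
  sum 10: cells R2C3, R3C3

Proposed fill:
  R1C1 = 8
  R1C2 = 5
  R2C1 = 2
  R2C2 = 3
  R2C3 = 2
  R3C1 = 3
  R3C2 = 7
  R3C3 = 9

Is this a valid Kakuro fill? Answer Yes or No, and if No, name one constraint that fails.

No — the across run R2C1–R2C3 sums to 7, not 6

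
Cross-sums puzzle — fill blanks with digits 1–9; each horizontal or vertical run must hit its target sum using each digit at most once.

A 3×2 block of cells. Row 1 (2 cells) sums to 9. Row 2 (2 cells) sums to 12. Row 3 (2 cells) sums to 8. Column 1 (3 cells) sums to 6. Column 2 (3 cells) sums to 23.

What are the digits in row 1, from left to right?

6 in 3 cells must be {1,2,3}; 23 in 3 cells must be {6,8,9}.
The 12 across and the 6 down share only 3, so (2,1) = 3.
(2,2) = 12 − 3 = 9 completes the 12 across.
Given what's placed, (3,2) must be 6 to fit the 8 across and 23 down.
(1,2) = 23 − 15 = 8 completes the 23 down.
(3,1) = 8 − 6 = 2 completes the 8 across.
(1,1) = 9 − 8 = 1 completes the 9 across.

1 8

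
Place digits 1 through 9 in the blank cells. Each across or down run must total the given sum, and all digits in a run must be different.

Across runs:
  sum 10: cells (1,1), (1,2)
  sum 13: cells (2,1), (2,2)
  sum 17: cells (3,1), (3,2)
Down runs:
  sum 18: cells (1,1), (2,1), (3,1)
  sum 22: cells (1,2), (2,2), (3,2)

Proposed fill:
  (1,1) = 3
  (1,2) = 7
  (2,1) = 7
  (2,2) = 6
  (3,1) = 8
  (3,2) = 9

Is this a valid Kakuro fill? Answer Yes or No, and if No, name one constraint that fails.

Across: 3+7=10; 7+6=13; 8+9=17. Down: 3+7+8=18; 7+6+9=22. No digit repeats within any run.

Yes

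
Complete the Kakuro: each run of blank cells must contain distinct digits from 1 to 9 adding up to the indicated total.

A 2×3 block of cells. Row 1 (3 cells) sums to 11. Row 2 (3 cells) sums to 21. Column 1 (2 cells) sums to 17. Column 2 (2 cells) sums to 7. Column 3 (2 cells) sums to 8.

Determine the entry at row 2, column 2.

5

17 in 2 cells must be {8,9}.
The 11 across and the 17 down share only 8, so (1,1) = 8.
(2,1) = 17 − 8 = 9 completes the 17 down.
Nothing is forced directly, so branch on (2,2), whose candidates are 4 or 5. If (2,2) = 4: then (1,2) would have to be in {1,2} for the 11 across but in {3} for the 7 down — contradiction. So (2,2) = 5.
(1,2) = 7 − 5 = 2 completes the 7 down.
(1,3) = 11 − 10 = 1 completes the 11 across.
(2,3) = 21 − 14 = 7 completes the 21 across.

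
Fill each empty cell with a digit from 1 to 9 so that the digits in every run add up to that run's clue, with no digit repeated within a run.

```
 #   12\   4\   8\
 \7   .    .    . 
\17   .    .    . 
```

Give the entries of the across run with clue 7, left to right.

7 in 3 cells must be {1,2,4}; 4 in 2 cells must be {1,3}.
The 7 across and the 12 down share only 4, so R1C1 = 4.
Given what's placed, R1C2 must be 1 to fit the 7 across and 4 down.
R1C3 = 7 − 5 = 2 completes the 7 across.
R2C1 = 12 − 4 = 8 completes the 12 down.
R2C2 = 4 − 1 = 3 completes the 4 down.
R2C3 = 17 − 11 = 6 completes the 17 across.

4, 1, 2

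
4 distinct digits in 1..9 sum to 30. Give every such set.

{6,7,8,9}

4 distinct digits from 1–9 sum between 10 and 30.
Only one set works: {6,7,8,9}.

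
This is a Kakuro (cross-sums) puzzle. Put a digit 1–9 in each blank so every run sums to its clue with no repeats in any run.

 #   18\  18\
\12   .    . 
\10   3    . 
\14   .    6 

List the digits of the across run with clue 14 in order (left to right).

8 6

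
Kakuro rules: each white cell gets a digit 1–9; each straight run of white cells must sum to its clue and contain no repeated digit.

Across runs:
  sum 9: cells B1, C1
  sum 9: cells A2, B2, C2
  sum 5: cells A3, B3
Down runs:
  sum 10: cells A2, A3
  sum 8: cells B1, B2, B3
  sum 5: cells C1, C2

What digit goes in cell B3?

1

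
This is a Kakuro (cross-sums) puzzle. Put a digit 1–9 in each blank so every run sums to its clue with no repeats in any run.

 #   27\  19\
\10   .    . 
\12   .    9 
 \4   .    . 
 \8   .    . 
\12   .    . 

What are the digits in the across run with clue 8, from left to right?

4 in 2 cells must be {1,3}.
R2C1 = 12 − 9 = 3 completes the 12 across.
Given what's placed, R3C1 must be 1 to fit the 4 across and 27 down.
R3C2 = 4 − 1 = 3 completes the 4 across.
R4C1 = 6: the only remaining digit allowed by both the 8 across and the 27 down.
R4C2 = 8 − 6 = 2 completes the 8 across.

6, 2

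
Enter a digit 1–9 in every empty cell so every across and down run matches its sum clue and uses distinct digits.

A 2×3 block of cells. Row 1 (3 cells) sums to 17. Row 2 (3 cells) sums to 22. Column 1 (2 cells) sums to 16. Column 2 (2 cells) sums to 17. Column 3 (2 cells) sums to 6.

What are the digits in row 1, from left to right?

7, 9, 1

16 in 2 cells must be {7,9}; 17 in 2 cells must be {8,9}.
The 22 across and the 6 down share only 5, so (2,3) = 5.
(1,3) = 6 − 5 = 1 completes the 6 down.
Given what's placed, (2,1) must be 9 to fit the 22 across and 16 down.
(2,2) = 22 − 14 = 8 completes the 22 across.
(1,1) = 16 − 9 = 7 completes the 16 down.
(1,2) = 17 − 8 = 9 completes the 17 across.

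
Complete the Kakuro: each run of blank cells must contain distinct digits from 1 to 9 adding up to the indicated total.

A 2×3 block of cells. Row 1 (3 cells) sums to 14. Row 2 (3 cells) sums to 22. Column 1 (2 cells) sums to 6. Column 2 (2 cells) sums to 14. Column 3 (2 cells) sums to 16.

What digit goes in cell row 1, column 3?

7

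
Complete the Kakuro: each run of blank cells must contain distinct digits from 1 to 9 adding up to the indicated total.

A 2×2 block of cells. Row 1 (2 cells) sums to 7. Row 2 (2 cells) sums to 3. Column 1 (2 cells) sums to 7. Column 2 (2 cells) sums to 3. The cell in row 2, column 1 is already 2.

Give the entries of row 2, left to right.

3 in 2 cells must be {1,2}.
(1,1) = 7 − 2 = 5 completes the 7 down.
(1,2) = 7 − 5 = 2 completes the 7 across.
(2,2) = 3 − 2 = 1 completes the 3 across.

2, 1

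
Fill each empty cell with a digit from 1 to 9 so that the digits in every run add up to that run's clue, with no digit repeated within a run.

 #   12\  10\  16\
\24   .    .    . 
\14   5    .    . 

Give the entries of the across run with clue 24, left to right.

24 in 3 cells must be {7,8,9}; 16 in 2 cells must be {7,9}.
R1C1 = 12 − 5 = 7 completes the 12 down.
Given what's placed, R1C3 must be 9 to fit the 24 across and 16 down.
R2C3 = 16 − 9 = 7 completes the 16 down.
R1C2 = 24 − 16 = 8 completes the 24 across.
R2C2 = 14 − 12 = 2 completes the 14 across.

7 8 9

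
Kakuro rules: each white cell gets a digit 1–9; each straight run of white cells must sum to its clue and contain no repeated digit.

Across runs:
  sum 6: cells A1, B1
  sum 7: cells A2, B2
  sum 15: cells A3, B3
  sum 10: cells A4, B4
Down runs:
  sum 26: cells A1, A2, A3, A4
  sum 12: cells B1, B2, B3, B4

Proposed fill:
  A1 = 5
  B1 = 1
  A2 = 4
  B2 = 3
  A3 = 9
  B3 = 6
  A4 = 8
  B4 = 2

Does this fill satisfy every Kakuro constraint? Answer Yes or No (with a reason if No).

Yes

Across: 5+1=6; 4+3=7; 9+6=15; 8+2=10. Down: 5+4+9+8=26; 1+3+6+2=12. No digit repeats within any run.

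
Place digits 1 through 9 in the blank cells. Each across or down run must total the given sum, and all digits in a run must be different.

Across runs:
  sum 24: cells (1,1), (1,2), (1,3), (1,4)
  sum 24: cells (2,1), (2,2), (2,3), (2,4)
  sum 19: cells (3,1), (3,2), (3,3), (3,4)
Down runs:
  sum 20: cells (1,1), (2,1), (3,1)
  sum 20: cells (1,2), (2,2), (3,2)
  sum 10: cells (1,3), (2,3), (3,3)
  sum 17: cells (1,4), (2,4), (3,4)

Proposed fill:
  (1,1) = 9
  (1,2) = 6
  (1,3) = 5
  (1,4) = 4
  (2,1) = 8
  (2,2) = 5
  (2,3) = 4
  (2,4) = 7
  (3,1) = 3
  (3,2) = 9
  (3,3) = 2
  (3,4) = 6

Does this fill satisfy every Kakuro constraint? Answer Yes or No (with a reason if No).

No — the across run (3,1)–(3,4) sums to 20, not 19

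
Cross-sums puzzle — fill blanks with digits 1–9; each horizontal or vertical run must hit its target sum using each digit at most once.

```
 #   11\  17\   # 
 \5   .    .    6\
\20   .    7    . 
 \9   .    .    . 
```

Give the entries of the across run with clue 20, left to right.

8 7 5

Nothing is forced directly, so branch on R2C3, whose candidates are 4 or 5. If R2C3 = 4: then R2C1 would have to be in {9} for the 20 across but in {1,2,3,4,5,6,7,8} for the 11 down — contradiction. So R2C3 = 5.
R2C1 = 20 − 12 = 8 completes the 20 across.
R3C3 = 6 − 5 = 1 completes the 6 down.
Given what's placed, R3C1 must be 2 to fit the 9 across and 11 down.
R3C2 = 9 − 3 = 6 completes the 9 across.
R1C1 = 11 − 10 = 1 completes the 11 down.
R1C2 = 5 − 1 = 4 completes the 5 across.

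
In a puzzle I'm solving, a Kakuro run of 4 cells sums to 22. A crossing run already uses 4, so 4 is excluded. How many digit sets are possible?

6

4 distinct digits from 1–9 sum between 10 and 30.
Dropping sets that contain 4.
Enumerating: {1,5,7,9}, {1,6,7,8}, {2,3,8,9}, {2,5,6,9}, {2,5,7,8}, {3,5,6,8}.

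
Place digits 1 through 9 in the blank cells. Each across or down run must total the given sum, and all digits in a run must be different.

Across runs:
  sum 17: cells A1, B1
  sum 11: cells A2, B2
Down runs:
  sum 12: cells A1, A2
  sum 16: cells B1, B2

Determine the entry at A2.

17 in 2 cells must be {8,9}; 16 in 2 cells must be {7,9}.
The 17 across and the 16 down share only 9, so B1 = 9.
B2 = 16 − 9 = 7 completes the 16 down.
A1 = 17 − 9 = 8 completes the 17 across.
A2 = 11 − 7 = 4 completes the 11 across.

4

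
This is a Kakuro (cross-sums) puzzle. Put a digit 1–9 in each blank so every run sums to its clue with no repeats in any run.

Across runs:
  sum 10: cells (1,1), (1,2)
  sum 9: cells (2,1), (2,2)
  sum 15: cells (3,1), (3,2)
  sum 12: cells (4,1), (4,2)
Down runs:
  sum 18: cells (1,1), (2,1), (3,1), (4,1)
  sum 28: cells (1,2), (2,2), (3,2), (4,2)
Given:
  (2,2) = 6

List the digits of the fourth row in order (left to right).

7 5

(2,1) = 9 − 6 = 3 completes the 9 across.
Nothing is forced directly, so branch on (3,2), whose candidates are 8 or 9. If (3,2) = 8: that forces (1,2) = 9, (3,1) = 7, after which (4,1) would have to be in {3,4,5,7,8,9} for the 12 across but in {2,6} for the 18 down — contradiction. So (3,2) = 9.
(1,2) = 8: the only remaining digit allowed by both the 10 across and the 28 down.
(3,1) = 15 − 9 = 6 completes the 15 across.
(4,2) = 28 − 23 = 5 completes the 28 down.
(1,1) = 10 − 8 = 2 completes the 10 across.
(4,1) = 12 − 5 = 7 completes the 12 across.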